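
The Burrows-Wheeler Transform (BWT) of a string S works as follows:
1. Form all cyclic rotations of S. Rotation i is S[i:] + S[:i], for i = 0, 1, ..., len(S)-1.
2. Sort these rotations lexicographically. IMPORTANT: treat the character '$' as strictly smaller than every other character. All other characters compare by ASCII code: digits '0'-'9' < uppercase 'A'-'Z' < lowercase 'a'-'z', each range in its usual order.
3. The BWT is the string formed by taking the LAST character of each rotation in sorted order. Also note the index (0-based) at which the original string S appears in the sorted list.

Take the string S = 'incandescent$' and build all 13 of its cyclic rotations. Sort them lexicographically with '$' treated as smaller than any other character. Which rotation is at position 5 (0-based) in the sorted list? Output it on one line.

All 13 rotations (rotation i = S[i:]+S[:i]):
  rot[0] = incandescent$
  rot[1] = ncandescent$i
  rot[2] = candescent$in
  rot[3] = andescent$inc
  rot[4] = ndescent$inca
  rot[5] = descent$incan
  rot[6] = escent$incand
  rot[7] = scent$incande
  rot[8] = cent$incandes
  rot[9] = ent$incandesc
  rot[10] = nt$incandesce
  rot[11] = t$incandescen
  rot[12] = $incandescent
Sorted (with $ < everything):
  sorted[0] = $incandescent
  sorted[1] = andescent$inc
  sorted[2] = candescent$in
  sorted[3] = cent$incandes
  sorted[4] = descent$incan
  sorted[5] = ent$incandesc
  sorted[6] = escent$incand
  sorted[7] = incandescent$
  sorted[8] = ncandescent$i
  sorted[9] = ndescent$inca
  sorted[10] = nt$incandesce
  sorted[11] = scent$incande
  sorted[12] = t$incandescen
sorted[5] = ent$incandesc

Answer: ent$incandesc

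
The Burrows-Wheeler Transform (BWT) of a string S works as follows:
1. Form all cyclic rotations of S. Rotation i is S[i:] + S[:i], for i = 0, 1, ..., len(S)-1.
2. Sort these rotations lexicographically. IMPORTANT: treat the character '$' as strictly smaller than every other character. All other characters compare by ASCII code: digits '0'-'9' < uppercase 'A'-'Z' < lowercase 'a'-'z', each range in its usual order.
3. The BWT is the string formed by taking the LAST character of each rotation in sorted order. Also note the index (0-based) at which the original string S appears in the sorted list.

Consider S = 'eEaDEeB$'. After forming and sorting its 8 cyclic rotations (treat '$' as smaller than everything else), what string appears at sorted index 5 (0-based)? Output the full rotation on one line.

All 8 rotations (rotation i = S[i:]+S[:i]):
  rot[0] = eEaDEeB$
  rot[1] = EaDEeB$e
  rot[2] = aDEeB$eE
  rot[3] = DEeB$eEa
  rot[4] = EeB$eEaD
  rot[5] = eB$eEaDE
  rot[6] = B$eEaDEe
  rot[7] = $eEaDEeB
Sorted (with $ < everything):
  sorted[0] = $eEaDEeB
  sorted[1] = B$eEaDEe
  sorted[2] = DEeB$eEa
  sorted[3] = EaDEeB$e
  sorted[4] = EeB$eEaD
  sorted[5] = aDEeB$eE
  sorted[6] = eB$eEaDE
  sorted[7] = eEaDEeB$
sorted[5] = aDEeB$eE

Answer: aDEeB$eE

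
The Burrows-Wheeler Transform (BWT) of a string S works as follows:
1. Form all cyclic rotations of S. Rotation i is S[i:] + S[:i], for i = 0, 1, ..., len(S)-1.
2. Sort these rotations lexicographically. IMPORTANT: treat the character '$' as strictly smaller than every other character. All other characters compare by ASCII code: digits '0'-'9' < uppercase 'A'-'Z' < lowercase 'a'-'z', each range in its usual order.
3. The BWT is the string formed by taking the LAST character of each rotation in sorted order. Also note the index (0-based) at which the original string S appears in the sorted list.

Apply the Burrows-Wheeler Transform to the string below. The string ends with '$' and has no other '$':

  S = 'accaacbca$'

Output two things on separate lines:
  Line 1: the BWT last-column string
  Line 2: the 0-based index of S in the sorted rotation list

Answer: acca$cbcaa
4

Derivation:
All 10 rotations (rotation i = S[i:]+S[:i]):
  rot[0] = accaacbca$
  rot[1] = ccaacbca$a
  rot[2] = caacbca$ac
  rot[3] = aacbca$acc
  rot[4] = acbca$acca
  rot[5] = cbca$accaa
  rot[6] = bca$accaac
  rot[7] = ca$accaacb
  rot[8] = a$accaacbc
  rot[9] = $accaacbca
Sorted (with $ < everything):
  sorted[0] = $accaacbca  (last char: 'a')
  sorted[1] = a$accaacbc  (last char: 'c')
  sorted[2] = aacbca$acc  (last char: 'c')
  sorted[3] = acbca$acca  (last char: 'a')
  sorted[4] = accaacbca$  (last char: '$')
  sorted[5] = bca$accaac  (last char: 'c')
  sorted[6] = ca$accaacb  (last char: 'b')
  sorted[7] = caacbca$ac  (last char: 'c')
  sorted[8] = cbca$accaa  (last char: 'a')
  sorted[9] = ccaacbca$a  (last char: 'a')
Last column: acca$cbcaa
Original string S is at sorted index 4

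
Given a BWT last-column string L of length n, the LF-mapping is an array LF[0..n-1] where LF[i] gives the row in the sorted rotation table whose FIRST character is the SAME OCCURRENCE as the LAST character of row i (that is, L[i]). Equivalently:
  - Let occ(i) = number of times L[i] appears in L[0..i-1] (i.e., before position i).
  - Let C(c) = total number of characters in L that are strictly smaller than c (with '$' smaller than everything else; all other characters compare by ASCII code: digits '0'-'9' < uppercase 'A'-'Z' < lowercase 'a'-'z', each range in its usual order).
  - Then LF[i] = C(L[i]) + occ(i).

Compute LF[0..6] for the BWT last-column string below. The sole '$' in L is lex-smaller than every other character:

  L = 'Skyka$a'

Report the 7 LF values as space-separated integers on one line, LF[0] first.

Answer: 1 4 6 5 2 0 3

Derivation:
Char counts: '$':1, 'S':1, 'a':2, 'k':2, 'y':1
C (first-col start): C('$')=0, C('S')=1, C('a')=2, C('k')=4, C('y')=6
L[0]='S': occ=0, LF[0]=C('S')+0=1+0=1
L[1]='k': occ=0, LF[1]=C('k')+0=4+0=4
L[2]='y': occ=0, LF[2]=C('y')+0=6+0=6
L[3]='k': occ=1, LF[3]=C('k')+1=4+1=5
L[4]='a': occ=0, LF[4]=C('a')+0=2+0=2
L[5]='$': occ=0, LF[5]=C('$')+0=0+0=0
L[6]='a': occ=1, LF[6]=C('a')+1=2+1=3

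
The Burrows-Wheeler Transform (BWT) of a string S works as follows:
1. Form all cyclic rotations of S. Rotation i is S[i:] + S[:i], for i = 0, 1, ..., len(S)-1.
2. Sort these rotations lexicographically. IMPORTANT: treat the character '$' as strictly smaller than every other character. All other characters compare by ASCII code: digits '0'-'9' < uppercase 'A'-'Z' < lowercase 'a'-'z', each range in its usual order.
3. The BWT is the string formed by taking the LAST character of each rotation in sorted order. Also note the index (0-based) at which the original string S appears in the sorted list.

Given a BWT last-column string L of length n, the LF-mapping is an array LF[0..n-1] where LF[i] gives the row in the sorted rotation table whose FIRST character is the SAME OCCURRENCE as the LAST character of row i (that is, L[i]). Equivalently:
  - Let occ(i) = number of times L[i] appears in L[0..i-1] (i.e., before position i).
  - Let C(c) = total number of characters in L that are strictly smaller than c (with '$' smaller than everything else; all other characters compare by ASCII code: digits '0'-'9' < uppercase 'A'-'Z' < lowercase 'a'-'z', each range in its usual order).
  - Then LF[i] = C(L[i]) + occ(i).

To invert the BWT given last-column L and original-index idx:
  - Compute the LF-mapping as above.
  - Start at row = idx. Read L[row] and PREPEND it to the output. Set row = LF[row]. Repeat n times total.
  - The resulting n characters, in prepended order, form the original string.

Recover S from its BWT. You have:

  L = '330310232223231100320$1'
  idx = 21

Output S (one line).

Answer: 3221030003212312213303$

Derivation:
LF mapping: 16 17 1 18 6 2 10 19 11 12 13 20 14 21 7 8 3 4 22 15 5 0 9
Walk LF starting at row 21, prepending L[row]:
  step 1: row=21, L[21]='$', prepend. Next row=LF[21]=0
  step 2: row=0, L[0]='3', prepend. Next row=LF[0]=16
  step 3: row=16, L[16]='0', prepend. Next row=LF[16]=3
  step 4: row=3, L[3]='3', prepend. Next row=LF[3]=18
  step 5: row=18, L[18]='3', prepend. Next row=LF[18]=22
  step 6: row=22, L[22]='1', prepend. Next row=LF[22]=9
  step 7: row=9, L[9]='2', prepend. Next row=LF[9]=12
  step 8: row=12, L[12]='2', prepend. Next row=LF[12]=14
  step 9: row=14, L[14]='1', prepend. Next row=LF[14]=7
  step 10: row=7, L[7]='3', prepend. Next row=LF[7]=19
  step 11: row=19, L[19]='2', prepend. Next row=LF[19]=15
  step 12: row=15, L[15]='1', prepend. Next row=LF[15]=8
  step 13: row=8, L[8]='2', prepend. Next row=LF[8]=11
  step 14: row=11, L[11]='3', prepend. Next row=LF[11]=20
  step 15: row=20, L[20]='0', prepend. Next row=LF[20]=5
  step 16: row=5, L[5]='0', prepend. Next row=LF[5]=2
  step 17: row=2, L[2]='0', prepend. Next row=LF[2]=1
  step 18: row=1, L[1]='3', prepend. Next row=LF[1]=17
  step 19: row=17, L[17]='0', prepend. Next row=LF[17]=4
  step 20: row=4, L[4]='1', prepend. Next row=LF[4]=6
  step 21: row=6, L[6]='2', prepend. Next row=LF[6]=10
  step 22: row=10, L[10]='2', prepend. Next row=LF[10]=13
  step 23: row=13, L[13]='3', prepend. Next row=LF[13]=21
Reversed output: 3221030003212312213303$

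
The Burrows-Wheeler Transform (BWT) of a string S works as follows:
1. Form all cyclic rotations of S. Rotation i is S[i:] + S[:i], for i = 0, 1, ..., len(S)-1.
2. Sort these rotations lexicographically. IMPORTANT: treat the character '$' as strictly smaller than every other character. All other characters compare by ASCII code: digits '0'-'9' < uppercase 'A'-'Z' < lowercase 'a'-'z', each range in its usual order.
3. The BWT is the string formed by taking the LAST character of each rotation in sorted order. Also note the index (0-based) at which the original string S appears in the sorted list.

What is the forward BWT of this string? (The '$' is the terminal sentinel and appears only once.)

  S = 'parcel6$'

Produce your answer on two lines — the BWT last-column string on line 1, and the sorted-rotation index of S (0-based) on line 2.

All 8 rotations (rotation i = S[i:]+S[:i]):
  rot[0] = parcel6$
  rot[1] = arcel6$p
  rot[2] = rcel6$pa
  rot[3] = cel6$par
  rot[4] = el6$parc
  rot[5] = l6$parce
  rot[6] = 6$parcel
  rot[7] = $parcel6
Sorted (with $ < everything):
  sorted[0] = $parcel6  (last char: '6')
  sorted[1] = 6$parcel  (last char: 'l')
  sorted[2] = arcel6$p  (last char: 'p')
  sorted[3] = cel6$par  (last char: 'r')
  sorted[4] = el6$parc  (last char: 'c')
  sorted[5] = l6$parce  (last char: 'e')
  sorted[6] = parcel6$  (last char: '$')
  sorted[7] = rcel6$pa  (last char: 'a')
Last column: 6lprce$a
Original string S is at sorted index 6

Answer: 6lprce$a
6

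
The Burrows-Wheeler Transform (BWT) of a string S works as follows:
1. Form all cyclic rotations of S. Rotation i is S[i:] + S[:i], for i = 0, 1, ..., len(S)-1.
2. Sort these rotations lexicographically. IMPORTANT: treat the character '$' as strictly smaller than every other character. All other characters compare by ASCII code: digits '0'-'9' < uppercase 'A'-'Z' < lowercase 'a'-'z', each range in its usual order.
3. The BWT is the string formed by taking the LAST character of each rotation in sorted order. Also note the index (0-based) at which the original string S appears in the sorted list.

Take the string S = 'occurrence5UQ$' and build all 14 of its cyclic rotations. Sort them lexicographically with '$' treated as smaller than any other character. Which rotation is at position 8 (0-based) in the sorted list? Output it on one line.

Answer: ence5UQ$occurr

Derivation:
All 14 rotations (rotation i = S[i:]+S[:i]):
  rot[0] = occurrence5UQ$
  rot[1] = ccurrence5UQ$o
  rot[2] = currence5UQ$oc
  rot[3] = urrence5UQ$occ
  rot[4] = rrence5UQ$occu
  rot[5] = rence5UQ$occur
  rot[6] = ence5UQ$occurr
  rot[7] = nce5UQ$occurre
  rot[8] = ce5UQ$occurren
  rot[9] = e5UQ$occurrenc
  rot[10] = 5UQ$occurrence
  rot[11] = UQ$occurrence5
  rot[12] = Q$occurrence5U
  rot[13] = $occurrence5UQ
Sorted (with $ < everything):
  sorted[0] = $occurrence5UQ
  sorted[1] = 5UQ$occurrence
  sorted[2] = Q$occurrence5U
  sorted[3] = UQ$occurrence5
  sorted[4] = ccurrence5UQ$o
  sorted[5] = ce5UQ$occurren
  sorted[6] = currence5UQ$oc
  sorted[7] = e5UQ$occurrenc
  sorted[8] = ence5UQ$occurr
  sorted[9] = nce5UQ$occurre
  sorted[10] = occurrence5UQ$
  sorted[11] = rence5UQ$occur
  sorted[12] = rrence5UQ$occu
  sorted[13] = urrence5UQ$occ
sorted[8] = ence5UQ$occurr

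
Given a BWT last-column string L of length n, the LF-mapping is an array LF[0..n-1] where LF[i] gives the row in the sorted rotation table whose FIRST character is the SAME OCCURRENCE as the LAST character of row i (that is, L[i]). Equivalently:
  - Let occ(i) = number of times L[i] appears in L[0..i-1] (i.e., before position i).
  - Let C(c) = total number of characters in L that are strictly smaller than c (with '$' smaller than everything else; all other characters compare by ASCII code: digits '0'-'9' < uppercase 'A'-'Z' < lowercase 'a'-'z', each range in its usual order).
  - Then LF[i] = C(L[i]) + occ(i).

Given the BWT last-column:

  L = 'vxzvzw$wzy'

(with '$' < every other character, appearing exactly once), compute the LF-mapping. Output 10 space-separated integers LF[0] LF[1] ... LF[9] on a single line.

Char counts: '$':1, 'v':2, 'w':2, 'x':1, 'y':1, 'z':3
C (first-col start): C('$')=0, C('v')=1, C('w')=3, C('x')=5, C('y')=6, C('z')=7
L[0]='v': occ=0, LF[0]=C('v')+0=1+0=1
L[1]='x': occ=0, LF[1]=C('x')+0=5+0=5
L[2]='z': occ=0, LF[2]=C('z')+0=7+0=7
L[3]='v': occ=1, LF[3]=C('v')+1=1+1=2
L[4]='z': occ=1, LF[4]=C('z')+1=7+1=8
L[5]='w': occ=0, LF[5]=C('w')+0=3+0=3
L[6]='$': occ=0, LF[6]=C('$')+0=0+0=0
L[7]='w': occ=1, LF[7]=C('w')+1=3+1=4
L[8]='z': occ=2, LF[8]=C('z')+2=7+2=9
L[9]='y': occ=0, LF[9]=C('y')+0=6+0=6

Answer: 1 5 7 2 8 3 0 4 9 6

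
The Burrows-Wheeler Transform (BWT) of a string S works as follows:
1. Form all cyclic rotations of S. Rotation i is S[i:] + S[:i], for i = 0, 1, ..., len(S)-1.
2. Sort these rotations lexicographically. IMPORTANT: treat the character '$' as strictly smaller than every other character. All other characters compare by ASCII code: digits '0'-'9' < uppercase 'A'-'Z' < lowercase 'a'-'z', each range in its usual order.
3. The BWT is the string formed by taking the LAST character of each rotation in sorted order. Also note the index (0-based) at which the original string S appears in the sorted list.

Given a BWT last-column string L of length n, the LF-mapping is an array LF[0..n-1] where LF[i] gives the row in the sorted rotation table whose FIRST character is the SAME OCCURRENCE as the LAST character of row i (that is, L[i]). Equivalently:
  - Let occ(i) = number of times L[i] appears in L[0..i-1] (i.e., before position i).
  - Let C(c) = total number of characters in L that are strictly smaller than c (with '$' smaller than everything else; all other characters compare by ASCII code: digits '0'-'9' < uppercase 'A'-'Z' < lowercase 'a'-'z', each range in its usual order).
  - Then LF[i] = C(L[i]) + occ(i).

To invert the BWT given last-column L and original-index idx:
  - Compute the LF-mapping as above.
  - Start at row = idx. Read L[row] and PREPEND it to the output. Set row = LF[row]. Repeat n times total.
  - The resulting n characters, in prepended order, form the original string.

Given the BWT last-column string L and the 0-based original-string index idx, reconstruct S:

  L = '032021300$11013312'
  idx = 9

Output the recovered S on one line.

Answer: 12331020120011330$

Derivation:
LF mapping: 1 14 11 2 12 6 15 3 4 0 7 8 5 9 16 17 10 13
Walk LF starting at row 9, prepending L[row]:
  step 1: row=9, L[9]='$', prepend. Next row=LF[9]=0
  step 2: row=0, L[0]='0', prepend. Next row=LF[0]=1
  step 3: row=1, L[1]='3', prepend. Next row=LF[1]=14
  step 4: row=14, L[14]='3', prepend. Next row=LF[14]=16
  step 5: row=16, L[16]='1', prepend. Next row=LF[16]=10
  step 6: row=10, L[10]='1', prepend. Next row=LF[10]=7
  step 7: row=7, L[7]='0', prepend. Next row=LF[7]=3
  step 8: row=3, L[3]='0', prepend. Next row=LF[3]=2
  step 9: row=2, L[2]='2', prepend. Next row=LF[2]=11
  step 10: row=11, L[11]='1', prepend. Next row=LF[11]=8
  step 11: row=8, L[8]='0', prepend. Next row=LF[8]=4
  step 12: row=4, L[4]='2', prepend. Next row=LF[4]=12
  step 13: row=12, L[12]='0', prepend. Next row=LF[12]=5
  step 14: row=5, L[5]='1', prepend. Next row=LF[5]=6
  step 15: row=6, L[6]='3', prepend. Next row=LF[6]=15
  step 16: row=15, L[15]='3', prepend. Next row=LF[15]=17
  step 17: row=17, L[17]='2', prepend. Next row=LF[17]=13
  step 18: row=13, L[13]='1', prepend. Next row=LF[13]=9
Reversed output: 12331020120011330$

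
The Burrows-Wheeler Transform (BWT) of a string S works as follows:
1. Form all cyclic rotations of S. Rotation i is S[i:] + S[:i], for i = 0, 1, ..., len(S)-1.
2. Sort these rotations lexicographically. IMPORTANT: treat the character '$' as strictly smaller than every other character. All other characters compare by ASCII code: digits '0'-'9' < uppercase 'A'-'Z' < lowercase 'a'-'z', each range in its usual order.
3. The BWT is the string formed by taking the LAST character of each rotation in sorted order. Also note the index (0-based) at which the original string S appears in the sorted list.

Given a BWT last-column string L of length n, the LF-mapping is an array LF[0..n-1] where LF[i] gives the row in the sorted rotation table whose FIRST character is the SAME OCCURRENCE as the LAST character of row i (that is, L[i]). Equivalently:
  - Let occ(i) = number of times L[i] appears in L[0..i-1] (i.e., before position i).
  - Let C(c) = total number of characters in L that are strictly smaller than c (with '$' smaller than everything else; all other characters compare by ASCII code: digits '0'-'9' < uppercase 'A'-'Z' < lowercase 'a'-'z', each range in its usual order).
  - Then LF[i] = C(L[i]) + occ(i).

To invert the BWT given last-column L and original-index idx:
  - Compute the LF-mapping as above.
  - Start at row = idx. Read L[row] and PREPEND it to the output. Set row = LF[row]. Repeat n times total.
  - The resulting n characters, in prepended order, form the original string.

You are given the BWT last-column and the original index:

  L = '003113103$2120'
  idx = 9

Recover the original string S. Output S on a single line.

LF mapping: 1 2 11 5 6 12 7 3 13 0 9 8 10 4
Walk LF starting at row 9, prepending L[row]:
  step 1: row=9, L[9]='$', prepend. Next row=LF[9]=0
  step 2: row=0, L[0]='0', prepend. Next row=LF[0]=1
  step 3: row=1, L[1]='0', prepend. Next row=LF[1]=2
  step 4: row=2, L[2]='3', prepend. Next row=LF[2]=11
  step 5: row=11, L[11]='1', prepend. Next row=LF[11]=8
  step 6: row=8, L[8]='3', prepend. Next row=LF[8]=13
  step 7: row=13, L[13]='0', prepend. Next row=LF[13]=4
  step 8: row=4, L[4]='1', prepend. Next row=LF[4]=6
  step 9: row=6, L[6]='1', prepend. Next row=LF[6]=7
  step 10: row=7, L[7]='0', prepend. Next row=LF[7]=3
  step 11: row=3, L[3]='1', prepend. Next row=LF[3]=5
  step 12: row=5, L[5]='3', prepend. Next row=LF[5]=12
  step 13: row=12, L[12]='2', prepend. Next row=LF[12]=10
  step 14: row=10, L[10]='2', prepend. Next row=LF[10]=9
Reversed output: 2231011031300$

Answer: 2231011031300$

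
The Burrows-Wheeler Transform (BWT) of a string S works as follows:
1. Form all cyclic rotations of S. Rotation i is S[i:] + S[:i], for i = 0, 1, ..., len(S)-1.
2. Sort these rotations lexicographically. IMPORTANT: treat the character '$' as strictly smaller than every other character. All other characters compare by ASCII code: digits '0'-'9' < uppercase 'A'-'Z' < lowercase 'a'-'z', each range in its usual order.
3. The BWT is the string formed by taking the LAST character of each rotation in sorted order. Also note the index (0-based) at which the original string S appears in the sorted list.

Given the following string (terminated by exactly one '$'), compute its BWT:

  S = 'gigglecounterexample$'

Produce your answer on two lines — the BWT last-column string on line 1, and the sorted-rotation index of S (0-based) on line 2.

Answer: exelltri$ggpgaucmenoe
8

Derivation:
All 21 rotations (rotation i = S[i:]+S[:i]):
  rot[0] = gigglecounterexample$
  rot[1] = igglecounterexample$g
  rot[2] = gglecounterexample$gi
  rot[3] = glecounterexample$gig
  rot[4] = lecounterexample$gigg
  rot[5] = ecounterexample$giggl
  rot[6] = counterexample$giggle
  rot[7] = ounterexample$gigglec
  rot[8] = unterexample$giggleco
  rot[9] = nterexample$gigglecou
  rot[10] = terexample$gigglecoun
  rot[11] = erexample$gigglecount
  rot[12] = rexample$gigglecounte
  rot[13] = example$gigglecounter
  rot[14] = xample$gigglecountere
  rot[15] = ample$gigglecounterex
  rot[16] = mple$gigglecounterexa
  rot[17] = ple$gigglecounterexam
  rot[18] = le$gigglecounterexamp
  rot[19] = e$gigglecounterexampl
  rot[20] = $gigglecounterexample
Sorted (with $ < everything):
  sorted[0] = $gigglecounterexample  (last char: 'e')
  sorted[1] = ample$gigglecounterex  (last char: 'x')
  sorted[2] = counterexample$giggle  (last char: 'e')
  sorted[3] = e$gigglecounterexampl  (last char: 'l')
  sorted[4] = ecounterexample$giggl  (last char: 'l')
  sorted[5] = erexample$gigglecount  (last char: 't')
  sorted[6] = example$gigglecounter  (last char: 'r')
  sorted[7] = gglecounterexample$gi  (last char: 'i')
  sorted[8] = gigglecounterexample$  (last char: '$')
  sorted[9] = glecounterexample$gig  (last char: 'g')
  sorted[10] = igglecounterexample$g  (last char: 'g')
  sorted[11] = le$gigglecounterexamp  (last char: 'p')
  sorted[12] = lecounterexample$gigg  (last char: 'g')
  sorted[13] = mple$gigglecounterexa  (last char: 'a')
  sorted[14] = nterexample$gigglecou  (last char: 'u')
  sorted[15] = ounterexample$gigglec  (last char: 'c')
  sorted[16] = ple$gigglecounterexam  (last char: 'm')
  sorted[17] = rexample$gigglecounte  (last char: 'e')
  sorted[18] = terexample$gigglecoun  (last char: 'n')
  sorted[19] = unterexample$giggleco  (last char: 'o')
  sorted[20] = xample$gigglecountere  (last char: 'e')
Last column: exelltri$ggpgaucmenoe
Original string S is at sorted index 8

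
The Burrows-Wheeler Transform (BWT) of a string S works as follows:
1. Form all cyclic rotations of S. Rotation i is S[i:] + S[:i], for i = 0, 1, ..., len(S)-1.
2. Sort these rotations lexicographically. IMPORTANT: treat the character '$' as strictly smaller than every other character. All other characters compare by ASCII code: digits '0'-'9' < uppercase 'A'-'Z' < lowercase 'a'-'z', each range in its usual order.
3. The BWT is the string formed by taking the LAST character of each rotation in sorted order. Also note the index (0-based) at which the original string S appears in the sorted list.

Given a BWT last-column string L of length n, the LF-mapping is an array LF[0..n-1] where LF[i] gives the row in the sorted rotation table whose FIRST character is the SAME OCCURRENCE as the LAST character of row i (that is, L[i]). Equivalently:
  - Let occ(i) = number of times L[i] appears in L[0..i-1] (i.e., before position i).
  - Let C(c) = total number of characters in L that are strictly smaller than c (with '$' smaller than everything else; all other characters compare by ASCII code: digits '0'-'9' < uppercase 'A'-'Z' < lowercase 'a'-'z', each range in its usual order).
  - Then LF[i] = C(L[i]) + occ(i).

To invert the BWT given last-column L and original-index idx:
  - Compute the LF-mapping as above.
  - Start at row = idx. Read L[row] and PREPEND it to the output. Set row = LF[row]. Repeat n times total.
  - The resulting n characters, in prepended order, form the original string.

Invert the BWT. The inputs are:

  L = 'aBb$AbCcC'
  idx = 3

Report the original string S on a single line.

LF mapping: 5 2 6 0 1 7 3 8 4
Walk LF starting at row 3, prepending L[row]:
  step 1: row=3, L[3]='$', prepend. Next row=LF[3]=0
  step 2: row=0, L[0]='a', prepend. Next row=LF[0]=5
  step 3: row=5, L[5]='b', prepend. Next row=LF[5]=7
  step 4: row=7, L[7]='c', prepend. Next row=LF[7]=8
  step 5: row=8, L[8]='C', prepend. Next row=LF[8]=4
  step 6: row=4, L[4]='A', prepend. Next row=LF[4]=1
  step 7: row=1, L[1]='B', prepend. Next row=LF[1]=2
  step 8: row=2, L[2]='b', prepend. Next row=LF[2]=6
  step 9: row=6, L[6]='C', prepend. Next row=LF[6]=3
Reversed output: CbBACcba$

Answer: CbBACcba$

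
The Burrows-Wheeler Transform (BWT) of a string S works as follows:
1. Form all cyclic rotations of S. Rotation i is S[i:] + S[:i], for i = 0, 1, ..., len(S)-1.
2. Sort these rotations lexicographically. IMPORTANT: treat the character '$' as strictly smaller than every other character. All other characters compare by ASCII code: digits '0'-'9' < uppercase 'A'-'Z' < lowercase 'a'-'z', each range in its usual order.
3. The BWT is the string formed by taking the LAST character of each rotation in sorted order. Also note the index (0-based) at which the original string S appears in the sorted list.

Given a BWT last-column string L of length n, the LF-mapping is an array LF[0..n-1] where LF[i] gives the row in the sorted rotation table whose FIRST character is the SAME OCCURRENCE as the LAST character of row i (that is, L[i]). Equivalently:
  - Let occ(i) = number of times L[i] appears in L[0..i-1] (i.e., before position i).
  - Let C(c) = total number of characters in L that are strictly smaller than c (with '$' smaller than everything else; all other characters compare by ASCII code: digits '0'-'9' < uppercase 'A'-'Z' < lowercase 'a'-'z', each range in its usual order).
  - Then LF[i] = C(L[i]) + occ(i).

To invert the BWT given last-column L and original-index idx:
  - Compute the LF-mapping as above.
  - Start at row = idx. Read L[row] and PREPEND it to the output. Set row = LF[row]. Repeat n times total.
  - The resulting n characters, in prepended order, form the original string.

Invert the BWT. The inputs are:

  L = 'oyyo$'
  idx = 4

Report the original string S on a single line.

LF mapping: 1 3 4 2 0
Walk LF starting at row 4, prepending L[row]:
  step 1: row=4, L[4]='$', prepend. Next row=LF[4]=0
  step 2: row=0, L[0]='o', prepend. Next row=LF[0]=1
  step 3: row=1, L[1]='y', prepend. Next row=LF[1]=3
  step 4: row=3, L[3]='o', prepend. Next row=LF[3]=2
  step 5: row=2, L[2]='y', prepend. Next row=LF[2]=4
Reversed output: yoyo$

Answer: yoyo$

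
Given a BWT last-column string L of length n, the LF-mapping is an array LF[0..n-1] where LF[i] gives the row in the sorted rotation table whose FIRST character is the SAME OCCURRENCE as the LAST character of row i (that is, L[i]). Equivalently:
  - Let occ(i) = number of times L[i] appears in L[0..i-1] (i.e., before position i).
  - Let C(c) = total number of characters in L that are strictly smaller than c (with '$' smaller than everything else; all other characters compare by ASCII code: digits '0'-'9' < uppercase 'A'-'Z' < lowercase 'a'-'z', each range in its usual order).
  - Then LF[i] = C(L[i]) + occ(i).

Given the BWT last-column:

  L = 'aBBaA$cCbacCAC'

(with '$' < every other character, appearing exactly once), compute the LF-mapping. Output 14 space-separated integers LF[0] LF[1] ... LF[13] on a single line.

Char counts: '$':1, 'A':2, 'B':2, 'C':3, 'a':3, 'b':1, 'c':2
C (first-col start): C('$')=0, C('A')=1, C('B')=3, C('C')=5, C('a')=8, C('b')=11, C('c')=12
L[0]='a': occ=0, LF[0]=C('a')+0=8+0=8
L[1]='B': occ=0, LF[1]=C('B')+0=3+0=3
L[2]='B': occ=1, LF[2]=C('B')+1=3+1=4
L[3]='a': occ=1, LF[3]=C('a')+1=8+1=9
L[4]='A': occ=0, LF[4]=C('A')+0=1+0=1
L[5]='$': occ=0, LF[5]=C('$')+0=0+0=0
L[6]='c': occ=0, LF[6]=C('c')+0=12+0=12
L[7]='C': occ=0, LF[7]=C('C')+0=5+0=5
L[8]='b': occ=0, LF[8]=C('b')+0=11+0=11
L[9]='a': occ=2, LF[9]=C('a')+2=8+2=10
L[10]='c': occ=1, LF[10]=C('c')+1=12+1=13
L[11]='C': occ=1, LF[11]=C('C')+1=5+1=6
L[12]='A': occ=1, LF[12]=C('A')+1=1+1=2
L[13]='C': occ=2, LF[13]=C('C')+2=5+2=7

Answer: 8 3 4 9 1 0 12 5 11 10 13 6 2 7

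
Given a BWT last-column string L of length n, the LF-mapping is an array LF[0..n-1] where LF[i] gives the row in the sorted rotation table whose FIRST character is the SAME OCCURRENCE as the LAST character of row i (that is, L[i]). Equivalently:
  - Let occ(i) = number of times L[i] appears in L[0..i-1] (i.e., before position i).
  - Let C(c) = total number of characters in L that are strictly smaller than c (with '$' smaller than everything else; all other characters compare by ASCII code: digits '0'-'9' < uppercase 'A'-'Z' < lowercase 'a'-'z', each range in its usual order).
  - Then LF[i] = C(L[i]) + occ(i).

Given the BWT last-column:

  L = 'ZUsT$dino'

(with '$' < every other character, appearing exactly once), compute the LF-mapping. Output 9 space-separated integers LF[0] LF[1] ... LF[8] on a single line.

Answer: 3 2 8 1 0 4 5 6 7

Derivation:
Char counts: '$':1, 'T':1, 'U':1, 'Z':1, 'd':1, 'i':1, 'n':1, 'o':1, 's':1
C (first-col start): C('$')=0, C('T')=1, C('U')=2, C('Z')=3, C('d')=4, C('i')=5, C('n')=6, C('o')=7, C('s')=8
L[0]='Z': occ=0, LF[0]=C('Z')+0=3+0=3
L[1]='U': occ=0, LF[1]=C('U')+0=2+0=2
L[2]='s': occ=0, LF[2]=C('s')+0=8+0=8
L[3]='T': occ=0, LF[3]=C('T')+0=1+0=1
L[4]='$': occ=0, LF[4]=C('$')+0=0+0=0
L[5]='d': occ=0, LF[5]=C('d')+0=4+0=4
L[6]='i': occ=0, LF[6]=C('i')+0=5+0=5
L[7]='n': occ=0, LF[7]=C('n')+0=6+0=6
L[8]='o': occ=0, LF[8]=C('o')+0=7+0=7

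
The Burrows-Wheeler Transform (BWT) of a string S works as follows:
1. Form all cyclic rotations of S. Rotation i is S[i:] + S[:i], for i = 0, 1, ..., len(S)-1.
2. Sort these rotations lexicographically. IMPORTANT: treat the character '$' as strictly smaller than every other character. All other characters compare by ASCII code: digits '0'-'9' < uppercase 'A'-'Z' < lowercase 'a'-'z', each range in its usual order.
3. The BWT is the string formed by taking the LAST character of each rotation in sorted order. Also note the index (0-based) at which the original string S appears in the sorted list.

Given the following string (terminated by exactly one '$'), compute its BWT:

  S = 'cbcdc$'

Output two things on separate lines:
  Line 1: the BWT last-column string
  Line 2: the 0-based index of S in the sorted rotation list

Answer: ccd$bc
3

Derivation:
All 6 rotations (rotation i = S[i:]+S[:i]):
  rot[0] = cbcdc$
  rot[1] = bcdc$c
  rot[2] = cdc$cb
  rot[3] = dc$cbc
  rot[4] = c$cbcd
  rot[5] = $cbcdc
Sorted (with $ < everything):
  sorted[0] = $cbcdc  (last char: 'c')
  sorted[1] = bcdc$c  (last char: 'c')
  sorted[2] = c$cbcd  (last char: 'd')
  sorted[3] = cbcdc$  (last char: '$')
  sorted[4] = cdc$cb  (last char: 'b')
  sorted[5] = dc$cbc  (last char: 'c')
Last column: ccd$bc
Original string S is at sorted index 3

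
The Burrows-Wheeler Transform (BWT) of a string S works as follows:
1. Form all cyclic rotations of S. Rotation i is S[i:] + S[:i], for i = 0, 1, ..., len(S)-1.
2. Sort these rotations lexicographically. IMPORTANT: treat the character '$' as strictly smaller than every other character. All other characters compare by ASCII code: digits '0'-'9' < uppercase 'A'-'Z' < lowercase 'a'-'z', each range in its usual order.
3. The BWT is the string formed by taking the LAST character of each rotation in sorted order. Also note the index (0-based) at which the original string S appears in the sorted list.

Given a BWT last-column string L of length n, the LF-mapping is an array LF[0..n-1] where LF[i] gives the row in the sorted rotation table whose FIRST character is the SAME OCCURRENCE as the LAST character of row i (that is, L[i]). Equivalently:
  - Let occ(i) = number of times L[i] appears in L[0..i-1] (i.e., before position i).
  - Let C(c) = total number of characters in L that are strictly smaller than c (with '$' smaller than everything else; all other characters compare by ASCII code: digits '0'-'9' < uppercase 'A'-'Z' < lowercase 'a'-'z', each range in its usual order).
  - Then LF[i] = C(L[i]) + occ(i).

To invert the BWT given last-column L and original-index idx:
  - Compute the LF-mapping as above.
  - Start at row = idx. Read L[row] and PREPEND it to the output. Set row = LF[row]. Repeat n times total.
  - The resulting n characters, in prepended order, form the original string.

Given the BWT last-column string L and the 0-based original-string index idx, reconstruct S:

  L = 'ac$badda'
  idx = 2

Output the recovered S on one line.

Answer: abaddca$

Derivation:
LF mapping: 1 5 0 4 2 6 7 3
Walk LF starting at row 2, prepending L[row]:
  step 1: row=2, L[2]='$', prepend. Next row=LF[2]=0
  step 2: row=0, L[0]='a', prepend. Next row=LF[0]=1
  step 3: row=1, L[1]='c', prepend. Next row=LF[1]=5
  step 4: row=5, L[5]='d', prepend. Next row=LF[5]=6
  step 5: row=6, L[6]='d', prepend. Next row=LF[6]=7
  step 6: row=7, L[7]='a', prepend. Next row=LF[7]=3
  step 7: row=3, L[3]='b', prepend. Next row=LF[3]=4
  step 8: row=4, L[4]='a', prepend. Next row=LF[4]=2
Reversed output: abaddca$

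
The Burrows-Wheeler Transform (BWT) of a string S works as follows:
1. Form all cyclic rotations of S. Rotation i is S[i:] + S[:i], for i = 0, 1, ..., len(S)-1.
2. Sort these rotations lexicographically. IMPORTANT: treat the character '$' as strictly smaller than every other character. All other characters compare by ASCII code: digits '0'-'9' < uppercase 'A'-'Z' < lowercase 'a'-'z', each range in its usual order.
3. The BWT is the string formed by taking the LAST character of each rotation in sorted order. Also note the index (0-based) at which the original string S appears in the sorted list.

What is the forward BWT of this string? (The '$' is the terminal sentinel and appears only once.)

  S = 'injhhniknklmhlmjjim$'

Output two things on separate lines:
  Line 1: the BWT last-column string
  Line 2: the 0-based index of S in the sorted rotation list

Answer: mjmhnj$njmnikhillhik
6

Derivation:
All 20 rotations (rotation i = S[i:]+S[:i]):
  rot[0] = injhhniknklmhlmjjim$
  rot[1] = njhhniknklmhlmjjim$i
  rot[2] = jhhniknklmhlmjjim$in
  rot[3] = hhniknklmhlmjjim$inj
  rot[4] = hniknklmhlmjjim$injh
  rot[5] = niknklmhlmjjim$injhh
  rot[6] = iknklmhlmjjim$injhhn
  rot[7] = knklmhlmjjim$injhhni
  rot[8] = nklmhlmjjim$injhhnik
  rot[9] = klmhlmjjim$injhhnikn
  rot[10] = lmhlmjjim$injhhniknk
  rot[11] = mhlmjjim$injhhniknkl
  rot[12] = hlmjjim$injhhniknklm
  rot[13] = lmjjim$injhhniknklmh
  rot[14] = mjjim$injhhniknklmhl
  rot[15] = jjim$injhhniknklmhlm
  rot[16] = jim$injhhniknklmhlmj
  rot[17] = im$injhhniknklmhlmjj
  rot[18] = m$injhhniknklmhlmjji
  rot[19] = $injhhniknklmhlmjjim
Sorted (with $ < everything):
  sorted[0] = $injhhniknklmhlmjjim  (last char: 'm')
  sorted[1] = hhniknklmhlmjjim$inj  (last char: 'j')
  sorted[2] = hlmjjim$injhhniknklm  (last char: 'm')
  sorted[3] = hniknklmhlmjjim$injh  (last char: 'h')
  sorted[4] = iknklmhlmjjim$injhhn  (last char: 'n')
  sorted[5] = im$injhhniknklmhlmjj  (last char: 'j')
  sorted[6] = injhhniknklmhlmjjim$  (last char: '$')
  sorted[7] = jhhniknklmhlmjjim$in  (last char: 'n')
  sorted[8] = jim$injhhniknklmhlmj  (last char: 'j')
  sorted[9] = jjim$injhhniknklmhlm  (last char: 'm')
  sorted[10] = klmhlmjjim$injhhnikn  (last char: 'n')
  sorted[11] = knklmhlmjjim$injhhni  (last char: 'i')
  sorted[12] = lmhlmjjim$injhhniknk  (last char: 'k')
  sorted[13] = lmjjim$injhhniknklmh  (last char: 'h')
  sorted[14] = m$injhhniknklmhlmjji  (last char: 'i')
  sorted[15] = mhlmjjim$injhhniknkl  (last char: 'l')
  sorted[16] = mjjim$injhhniknklmhl  (last char: 'l')
  sorted[17] = niknklmhlmjjim$injhh  (last char: 'h')
  sorted[18] = njhhniknklmhlmjjim$i  (last char: 'i')
  sorted[19] = nklmhlmjjim$injhhnik  (last char: 'k')
Last column: mjmhnj$njmnikhillhik
Original string S is at sorted index 6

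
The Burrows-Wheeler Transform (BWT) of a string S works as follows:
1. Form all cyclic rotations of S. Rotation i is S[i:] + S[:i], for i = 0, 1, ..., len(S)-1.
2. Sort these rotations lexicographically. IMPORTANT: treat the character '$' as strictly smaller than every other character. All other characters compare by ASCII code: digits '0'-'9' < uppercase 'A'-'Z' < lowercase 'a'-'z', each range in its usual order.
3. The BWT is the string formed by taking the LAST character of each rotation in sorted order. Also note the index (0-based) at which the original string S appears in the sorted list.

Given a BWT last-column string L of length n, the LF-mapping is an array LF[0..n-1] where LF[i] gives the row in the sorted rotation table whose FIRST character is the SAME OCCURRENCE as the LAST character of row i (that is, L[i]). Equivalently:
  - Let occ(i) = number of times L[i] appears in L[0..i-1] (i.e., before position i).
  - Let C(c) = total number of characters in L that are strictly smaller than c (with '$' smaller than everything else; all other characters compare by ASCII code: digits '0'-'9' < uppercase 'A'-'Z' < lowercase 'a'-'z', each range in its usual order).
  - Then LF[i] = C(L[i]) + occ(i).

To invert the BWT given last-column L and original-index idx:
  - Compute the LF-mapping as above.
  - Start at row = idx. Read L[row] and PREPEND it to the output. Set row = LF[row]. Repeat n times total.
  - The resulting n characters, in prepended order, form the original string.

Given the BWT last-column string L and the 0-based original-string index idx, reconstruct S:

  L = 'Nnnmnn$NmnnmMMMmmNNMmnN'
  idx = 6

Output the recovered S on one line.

Answer: NNnMmmnNnnmMmnMmmNnMnN$

Derivation:
LF mapping: 5 16 17 10 18 19 0 6 11 20 21 12 1 2 3 13 14 7 8 4 15 22 9
Walk LF starting at row 6, prepending L[row]:
  step 1: row=6, L[6]='$', prepend. Next row=LF[6]=0
  step 2: row=0, L[0]='N', prepend. Next row=LF[0]=5
  step 3: row=5, L[5]='n', prepend. Next row=LF[5]=19
  step 4: row=19, L[19]='M', prepend. Next row=LF[19]=4
  step 5: row=4, L[4]='n', prepend. Next row=LF[4]=18
  step 6: row=18, L[18]='N', prepend. Next row=LF[18]=8
  step 7: row=8, L[8]='m', prepend. Next row=LF[8]=11
  step 8: row=11, L[11]='m', prepend. Next row=LF[11]=12
  step 9: row=12, L[12]='M', prepend. Next row=LF[12]=1
  step 10: row=1, L[1]='n', prepend. Next row=LF[1]=16
  step 11: row=16, L[16]='m', prepend. Next row=LF[16]=14
  step 12: row=14, L[14]='M', prepend. Next row=LF[14]=3
  step 13: row=3, L[3]='m', prepend. Next row=LF[3]=10
  step 14: row=10, L[10]='n', prepend. Next row=LF[10]=21
  step 15: row=21, L[21]='n', prepend. Next row=LF[21]=22
  step 16: row=22, L[22]='N', prepend. Next row=LF[22]=9
  step 17: row=9, L[9]='n', prepend. Next row=LF[9]=20
  step 18: row=20, L[20]='m', prepend. Next row=LF[20]=15
  step 19: row=15, L[15]='m', prepend. Next row=LF[15]=13
  step 20: row=13, L[13]='M', prepend. Next row=LF[13]=2
  step 21: row=2, L[2]='n', prepend. Next row=LF[2]=17
  step 22: row=17, L[17]='N', prepend. Next row=LF[17]=7
  step 23: row=7, L[7]='N', prepend. Next row=LF[7]=6
Reversed output: NNnMmmnNnnmMmnMmmNnMnN$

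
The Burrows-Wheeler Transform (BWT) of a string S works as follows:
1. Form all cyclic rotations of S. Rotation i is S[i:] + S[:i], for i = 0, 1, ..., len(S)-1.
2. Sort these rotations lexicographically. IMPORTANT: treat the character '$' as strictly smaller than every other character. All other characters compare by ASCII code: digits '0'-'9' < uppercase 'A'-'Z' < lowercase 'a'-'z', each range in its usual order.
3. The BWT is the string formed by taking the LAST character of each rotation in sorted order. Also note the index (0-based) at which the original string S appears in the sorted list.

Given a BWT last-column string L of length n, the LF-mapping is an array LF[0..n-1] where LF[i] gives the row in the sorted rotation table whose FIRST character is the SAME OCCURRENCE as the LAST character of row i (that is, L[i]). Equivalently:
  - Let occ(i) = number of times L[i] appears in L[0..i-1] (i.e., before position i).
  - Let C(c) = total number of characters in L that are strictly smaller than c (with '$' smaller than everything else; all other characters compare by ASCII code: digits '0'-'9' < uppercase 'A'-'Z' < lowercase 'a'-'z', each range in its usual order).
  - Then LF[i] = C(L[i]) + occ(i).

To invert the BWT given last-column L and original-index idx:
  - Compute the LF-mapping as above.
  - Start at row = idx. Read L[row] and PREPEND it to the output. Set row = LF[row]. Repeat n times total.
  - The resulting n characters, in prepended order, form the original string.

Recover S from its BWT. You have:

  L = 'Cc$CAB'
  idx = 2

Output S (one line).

Answer: BcACC$

Derivation:
LF mapping: 3 5 0 4 1 2
Walk LF starting at row 2, prepending L[row]:
  step 1: row=2, L[2]='$', prepend. Next row=LF[2]=0
  step 2: row=0, L[0]='C', prepend. Next row=LF[0]=3
  step 3: row=3, L[3]='C', prepend. Next row=LF[3]=4
  step 4: row=4, L[4]='A', prepend. Next row=LF[4]=1
  step 5: row=1, L[1]='c', prepend. Next row=LF[1]=5
  step 6: row=5, L[5]='B', prepend. Next row=LF[5]=2
Reversed output: BcACC$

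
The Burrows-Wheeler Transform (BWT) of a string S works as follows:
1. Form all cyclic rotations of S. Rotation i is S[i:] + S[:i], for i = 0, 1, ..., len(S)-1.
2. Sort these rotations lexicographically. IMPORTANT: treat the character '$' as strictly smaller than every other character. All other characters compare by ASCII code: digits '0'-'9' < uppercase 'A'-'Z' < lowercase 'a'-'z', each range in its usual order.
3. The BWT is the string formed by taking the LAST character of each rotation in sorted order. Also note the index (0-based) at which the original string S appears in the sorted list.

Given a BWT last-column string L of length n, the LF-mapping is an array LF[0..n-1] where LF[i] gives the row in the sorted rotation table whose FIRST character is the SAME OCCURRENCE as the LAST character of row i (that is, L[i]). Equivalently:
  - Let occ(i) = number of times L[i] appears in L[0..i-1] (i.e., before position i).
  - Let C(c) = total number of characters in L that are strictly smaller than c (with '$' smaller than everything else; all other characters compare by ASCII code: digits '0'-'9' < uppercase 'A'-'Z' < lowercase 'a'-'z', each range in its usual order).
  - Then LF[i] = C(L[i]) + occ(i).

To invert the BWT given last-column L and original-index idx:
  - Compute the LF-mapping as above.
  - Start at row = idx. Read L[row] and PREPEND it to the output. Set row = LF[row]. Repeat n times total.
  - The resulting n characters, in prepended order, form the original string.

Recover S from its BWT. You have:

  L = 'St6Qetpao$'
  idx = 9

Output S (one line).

LF mapping: 3 8 1 2 5 9 7 4 6 0
Walk LF starting at row 9, prepending L[row]:
  step 1: row=9, L[9]='$', prepend. Next row=LF[9]=0
  step 2: row=0, L[0]='S', prepend. Next row=LF[0]=3
  step 3: row=3, L[3]='Q', prepend. Next row=LF[3]=2
  step 4: row=2, L[2]='6', prepend. Next row=LF[2]=1
  step 5: row=1, L[1]='t', prepend. Next row=LF[1]=8
  step 6: row=8, L[8]='o', prepend. Next row=LF[8]=6
  step 7: row=6, L[6]='p', prepend. Next row=LF[6]=7
  step 8: row=7, L[7]='a', prepend. Next row=LF[7]=4
  step 9: row=4, L[4]='e', prepend. Next row=LF[4]=5
  step 10: row=5, L[5]='t', prepend. Next row=LF[5]=9
Reversed output: teapot6QS$

Answer: teapot6QS$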